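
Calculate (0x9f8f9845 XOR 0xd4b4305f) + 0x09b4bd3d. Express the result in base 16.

0x54f06557

First 0x9f8f9845 XOR 0xd4b4305f = 0x4b3ba81a.
Add column by column in base 16, right to left:
  a+d = 7 carry 1
  1+3+1 = 5
  8+d = 5 carry 1
  a+b+1 = 6 carry 1
  b+4+1 = 0 carry 1
  3+b+1 = f
  b+9 = 4 carry 1
  4+0+1 = 5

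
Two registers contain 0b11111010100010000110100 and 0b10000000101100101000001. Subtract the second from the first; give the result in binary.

0b1111001110101011110011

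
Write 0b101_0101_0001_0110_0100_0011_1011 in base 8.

0o524262073

Group the bits in threes: 101 010 100 010 110 010 000 111 011 → 524262073.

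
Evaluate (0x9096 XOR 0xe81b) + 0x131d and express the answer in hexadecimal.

First 0x9096 XOR 0xe81b = 0x788d.
Add column by column in base 16, right to left:
  d+d = a carry 1
  8+1+1 = a
  8+3 = b
  7+1 = 8

0x8baa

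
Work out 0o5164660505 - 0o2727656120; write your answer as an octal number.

Subtract column by column in base 8:
  5-0 → 5
  0-2 → 6 (borrow)
  5-1-1 → 3
  0-6 → 2 (borrow)
  6-5-1 → 0
  6-6 → 0
  4-7 → 5 (borrow)
  6-2-1 → 3
  1-7 → 2 (borrow)
  5-2-1 → 2

0o2235002365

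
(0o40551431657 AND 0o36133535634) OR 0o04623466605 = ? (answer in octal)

0o4733477615

0o40551431657 AND 0o36133535634 = 0o00111431614.
Then OR with 0o04623466605.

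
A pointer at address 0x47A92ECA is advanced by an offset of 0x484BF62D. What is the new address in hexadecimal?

0x8FF524F7

Add column by column in base 16, right to left:
  A+D = 7 carry 1
  C+2+1 = F
  E+6 = 4 carry 1
  2+F+1 = 2 carry 1
  9+B+1 = 5 carry 1
  A+4+1 = F
  7+8 = F
  4+4 = 8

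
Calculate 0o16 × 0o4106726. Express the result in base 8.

Multiply each base-8 digit by 14, carrying:
  6×14 = 84 → write 4 carry 10
  2×14+10 = 38 → write 6 carry 4
  7×14+4 = 102 → write 6 carry 12
  6×14+12 = 96 → write 0 carry 12
  0×14+12 = 12 → write 4 carry 1
  1×14+1 = 15 → write 7 carry 1
  4×14+1 = 57 → write 1 carry 7
  remaining carry: 7

0o71740664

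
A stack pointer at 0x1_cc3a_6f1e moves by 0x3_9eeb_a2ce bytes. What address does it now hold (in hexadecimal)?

0x56b2611ec

Add column by column in base 16, right to left:
  e+e = c carry 1
  1+c+1 = e
  f+2 = 1 carry 1
  6+a+1 = 1 carry 1
  a+b+1 = 6 carry 1
  3+e+1 = 2 carry 1
  c+e+1 = b carry 1
  c+9+1 = 6 carry 1
  1+3+1 = 5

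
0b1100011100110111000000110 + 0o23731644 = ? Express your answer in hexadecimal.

0b1100011100110111000000110 = 0x18E6E06 in hexadecimal.
0o23731644 = 0x4FB3A4 in hexadecimal.
Add column by column in base 16, right to left:
  6+4 = A
  0+A = A
  E+3 = 1 carry 1
  6+B+1 = 2 carry 1
  E+F+1 = E carry 1
  8+4+1 = D
  1+0 = 1

0x1DE21AA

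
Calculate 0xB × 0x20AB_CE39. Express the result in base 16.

Multiply each base-16 digit by 11, carrying:
  9×11 = 99 → write 3 carry 6
  3×11+6 = 39 → write 7 carry 2
  E×11+2 = 156 → write C carry 9
  C×11+9 = 141 → write D carry 8
  B×11+8 = 129 → write 1 carry 8
  A×11+8 = 118 → write 6 carry 7
  0×11+7 = 7 → write 7
  2×11 = 22 → write 6 carry 1
  remaining carry: 1

0x16761DC73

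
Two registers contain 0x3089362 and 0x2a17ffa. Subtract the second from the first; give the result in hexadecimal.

Subtract column by column in base 16:
  2-a → 8 (borrow)
  6-f-1 → 6 (borrow)
  3-f-1 → 3 (borrow)
  9-7-1 → 1
  8-1 → 7
  0-a → 6 (borrow)
  3-2-1 → 0

0x671368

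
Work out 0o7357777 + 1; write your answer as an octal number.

0o7360000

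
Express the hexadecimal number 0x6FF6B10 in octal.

Expand each hex digit to 4 bits: 6=0110 F=1111 F=1111 6=0110 B=1011 1=0001 0=0000.
Group the bits in threes: 110 111 111 110 110 101 100 010 000 → 677665420.

0o677665420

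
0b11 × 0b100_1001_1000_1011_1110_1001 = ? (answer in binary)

0b110111001010001110111011

Multiply each base-2 digit by 3, carrying:
  1×3 = 3 → write 1 carry 1
  0×3+1 = 1 → write 1
  0×3 = 0 → write 0
  1×3 = 3 → write 1 carry 1
  0×3+1 = 1 → write 1
  1×3 = 3 → write 1 carry 1
  1×3+1 = 4 → write 0 carry 2
  1×3+2 = 5 → write 1 carry 2
  1×3+2 = 5 → write 1 carry 2
  1×3+2 = 5 → write 1 carry 2
  0×3+2 = 2 → write 0 carry 1
  1×3+1 = 4 → write 0 carry 2
  0×3+2 = 2 → write 0 carry 1
  0×3+1 = 1 → write 1
  0×3 = 0 → write 0
  1×3 = 3 → write 1 carry 1
  1×3+1 = 4 → write 0 carry 2
  0×3+2 = 2 → write 0 carry 1
  0×3+1 = 1 → write 1
  1×3 = 3 → write 1 carry 1
  0×3+1 = 1 → write 1
  0×3 = 0 → write 0
  1×3 = 3 → write 1 carry 1
  remaining carry: 1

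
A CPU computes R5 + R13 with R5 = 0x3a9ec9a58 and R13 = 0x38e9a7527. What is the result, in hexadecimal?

Add column by column in base 16, right to left:
  8+7 = f
  5+2 = 7
  a+5 = f
  9+7 = 0 carry 1
  c+a+1 = 7 carry 1
  e+9+1 = 8 carry 1
  9+e+1 = 8 carry 1
  a+8+1 = 3 carry 1
  3+3+1 = 7

0x738870f7f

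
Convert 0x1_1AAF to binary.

0b10001101010101111

Expand each hex digit to 4 bits: 1=0001 1=0001 A=1010 A=1010 F=1111.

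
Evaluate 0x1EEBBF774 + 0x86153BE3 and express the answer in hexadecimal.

0x274D13357

Add column by column in base 16, right to left:
  4+3 = 7
  7+E = 5 carry 1
  7+B+1 = 3 carry 1
  F+3+1 = 3 carry 1
  B+5+1 = 1 carry 1
  B+1+1 = D
  E+6 = 4 carry 1
  E+8+1 = 7 carry 1
  1+0+1 = 2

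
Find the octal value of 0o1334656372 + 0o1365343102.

0o2722221474

Add column by column in base 8, right to left:
  2+2 = 4
  7+0 = 7
  3+1 = 4
  6+3 = 1 carry 1
  5+4+1 = 2 carry 1
  6+3+1 = 2 carry 1
  4+5+1 = 2 carry 1
  3+6+1 = 2 carry 1
  3+3+1 = 7
  1+1 = 2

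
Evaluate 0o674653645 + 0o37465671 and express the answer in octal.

Add column by column in base 8, right to left:
  5+1 = 6
  4+7 = 3 carry 1
  6+6+1 = 5 carry 1
  3+5+1 = 1 carry 1
  5+6+1 = 4 carry 1
  6+4+1 = 3 carry 1
  4+7+1 = 4 carry 1
  7+3+1 = 3 carry 1
  6+0+1 = 7

0o734341536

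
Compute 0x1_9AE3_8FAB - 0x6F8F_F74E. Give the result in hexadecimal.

Subtract column by column in base 16:
  B-E → D (borrow)
  A-4-1 → 5
  F-7 → 8
  8-F → 9 (borrow)
  3-F-1 → 3 (borrow)
  E-8-1 → 5
  A-F → B (borrow)
  9-6-1 → 2
  1-0 → 1

0x12B53985D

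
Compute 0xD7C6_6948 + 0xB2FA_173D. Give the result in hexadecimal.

0x18AC08085

Add column by column in base 16, right to left:
  8+D = 5 carry 1
  4+3+1 = 8
  9+7 = 0 carry 1
  6+1+1 = 8
  6+A = 0 carry 1
  C+F+1 = C carry 1
  7+2+1 = A
  D+B = 8 carry 1
  final carry 1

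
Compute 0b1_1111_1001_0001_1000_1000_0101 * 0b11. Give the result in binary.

Multiply each base-2 digit by 3, carrying:
  1×3 = 3 → write 1 carry 1
  0×3+1 = 1 → write 1
  1×3 = 3 → write 1 carry 1
  0×3+1 = 1 → write 1
  0×3 = 0 → write 0
  0×3 = 0 → write 0
  0×3 = 0 → write 0
  1×3 = 3 → write 1 carry 1
  0×3+1 = 1 → write 1
  0×3 = 0 → write 0
  0×3 = 0 → write 0
  1×3 = 3 → write 1 carry 1
  1×3+1 = 4 → write 0 carry 2
  0×3+2 = 2 → write 0 carry 1
  0×3+1 = 1 → write 1
  0×3 = 0 → write 0
  1×3 = 3 → write 1 carry 1
  0×3+1 = 1 → write 1
  0×3 = 0 → write 0
  1×3 = 3 → write 1 carry 1
  1×3+1 = 4 → write 0 carry 2
  1×3+2 = 5 → write 1 carry 2
  1×3+2 = 5 → write 1 carry 2
  1×3+2 = 5 → write 1 carry 2
  1×3+2 = 5 → write 1 carry 2
  remaining carry: 10

0b101111010110100100110001111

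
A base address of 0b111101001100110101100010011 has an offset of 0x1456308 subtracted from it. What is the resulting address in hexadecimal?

0b111101001100110101100010011 = 0x7A66B13 in hexadecimal.
Subtract column by column in base 16:
  3-8 → B (borrow)
  1-0-1 → 0
  B-3 → 8
  6-6 → 0
  6-5 → 1
  A-4 → 6
  7-1 → 6

0x661080B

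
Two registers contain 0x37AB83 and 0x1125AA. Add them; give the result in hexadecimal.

0x48D12D

Add column by column in base 16, right to left:
  3+A = D
  8+A = 2 carry 1
  B+5+1 = 1 carry 1
  A+2+1 = D
  7+1 = 8
  3+1 = 4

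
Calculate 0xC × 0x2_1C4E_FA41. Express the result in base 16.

0x1953B3BB0C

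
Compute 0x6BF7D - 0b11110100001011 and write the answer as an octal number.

0o1501162

0x6BF7D = 0o1537575 in octal.
0b11110100001011 = 0o36413 in octal.
Subtract column by column in base 8:
  5-3 → 2
  7-1 → 6
  5-4 → 1
  7-6 → 1
  3-3 → 0
  5-0 → 5
  1-0 → 1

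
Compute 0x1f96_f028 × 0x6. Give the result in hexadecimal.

0xbd89a0f0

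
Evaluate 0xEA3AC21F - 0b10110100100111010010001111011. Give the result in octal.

0o32351616644

0xEA3AC21F = 0o35216541037 in octal.
0b10110100100111010010001111011 = 0o2644722173 in octal.
Subtract column by column in base 8:
  7-3 → 4
  3-7 → 4 (borrow)
  0-1-1 → 6 (borrow)
  1-2-1 → 6 (borrow)
  4-2-1 → 1
  5-7 → 6 (borrow)
  6-4-1 → 1
  1-4 → 5 (borrow)
  2-6-1 → 3 (borrow)
  5-2-1 → 2
  3-0 → 3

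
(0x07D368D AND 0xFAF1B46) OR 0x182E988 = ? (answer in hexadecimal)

0x1AFFB8C

0x07D368D AND 0xFAF1B46 = 0x02D1204.
Then OR with 0x182E988.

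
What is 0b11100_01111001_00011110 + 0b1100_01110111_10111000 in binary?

Add column by column in base 2, right to left:
  0+0 = 0
  1+0 = 1
  1+0 = 1
  1+1 = 0 carry 1
  1+1+1 = 1 carry 1
  0+1+1 = 0 carry 1
  0+0+1 = 1
  0+1 = 1
  1+1 = 0 carry 1
  0+1+1 = 0 carry 1
  0+1+1 = 0 carry 1
  1+0+1 = 0 carry 1
  1+1+1 = 1 carry 1
  1+1+1 = 1 carry 1
  1+1+1 = 1 carry 1
  0+0+1 = 1
  0+0 = 0
  0+0 = 0
  1+1 = 0 carry 1
  1+1+1 = 1 carry 1
  1+0+1 = 0 carry 1
  final carry 1

0b1010001111000011010110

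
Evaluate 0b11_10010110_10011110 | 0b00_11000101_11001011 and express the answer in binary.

0b111101011111011111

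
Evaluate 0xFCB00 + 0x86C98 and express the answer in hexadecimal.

Add column by column in base 16, right to left:
  0+8 = 8
  0+9 = 9
  B+C = 7 carry 1
  C+6+1 = 3 carry 1
  F+8+1 = 8 carry 1
  final carry 1

0x183798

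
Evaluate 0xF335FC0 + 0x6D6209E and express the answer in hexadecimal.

Add column by column in base 16, right to left:
  0+E = E
  C+9 = 5 carry 1
  F+0+1 = 0 carry 1
  5+2+1 = 8
  3+6 = 9
  3+D = 0 carry 1
  F+6+1 = 6 carry 1
  final carry 1

0x1609805E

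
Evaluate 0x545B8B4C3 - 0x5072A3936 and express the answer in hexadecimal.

0x3E8E7B8D

Subtract column by column in base 16:
  3-6 → D (borrow)
  C-3-1 → 8
  4-9 → B (borrow)
  B-3-1 → 7
  8-A → E (borrow)
  B-2-1 → 8
  5-7 → E (borrow)
  4-0-1 → 3
  5-5 → 0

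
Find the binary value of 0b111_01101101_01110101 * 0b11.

0b101100100100001011111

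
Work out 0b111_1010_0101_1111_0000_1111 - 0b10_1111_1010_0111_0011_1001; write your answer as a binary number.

0b10010101011011111010110

Subtract column by column in base 2:
  1-1 → 0
  1-0 → 1
  1-0 → 1
  1-1 → 0
  0-1 → 1 (borrow)
  0-1-1 → 0 (borrow)
  0-0-1 → 1 (borrow)
  0-0-1 → 1 (borrow)
  1-1-1 → 1 (borrow)
  1-1-1 → 1 (borrow)
  1-1-1 → 1 (borrow)
  1-0-1 → 0
  1-0 → 1
  0-1 → 1 (borrow)
  1-0-1 → 0
  0-1 → 1 (borrow)
  0-1-1 → 0 (borrow)
  1-1-1 → 1 (borrow)
  0-1-1 → 0 (borrow)
  1-1-1 → 1 (borrow)
  1-0-1 → 0
  1-1 → 0
  1-0 → 1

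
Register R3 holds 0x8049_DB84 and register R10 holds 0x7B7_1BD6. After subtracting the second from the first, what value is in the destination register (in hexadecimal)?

Subtract column by column in base 16:
  4-6 → E (borrow)
  8-D-1 → A (borrow)
  B-B-1 → F (borrow)
  D-1-1 → B
  9-7 → 2
  4-B → 9 (borrow)
  0-7-1 → 8 (borrow)
  8-0-1 → 7

0x7892BFAE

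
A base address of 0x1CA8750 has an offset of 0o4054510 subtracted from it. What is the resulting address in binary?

0b1101110100010111000001000

0x1CA8750 = 0b1110010101000011101010000 in binary.
0o4054510 = 0b100000101100101001000 in binary.
Subtract column by column in base 2:
  0-0 → 0
  0-0 → 0
  0-0 → 0
  0-1 → 1 (borrow)
  1-0-1 → 0
  0-0 → 0
  1-1 → 0
  0-0 → 0
  1-1 → 0
  1-0 → 1
  1-0 → 1
  0-1 → 1 (borrow)
  0-1-1 → 0 (borrow)
  0-0-1 → 1 (borrow)
  0-1-1 → 0 (borrow)
  1-0-1 → 0
  0-0 → 0
  1-0 → 1
  0-0 → 0
  1-0 → 1
  0-1 → 1 (borrow)
  0-0-1 → 1 (borrow)
  1-0-1 → 0
  1-0 → 1
  1-0 → 1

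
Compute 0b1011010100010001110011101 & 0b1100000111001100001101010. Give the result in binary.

AND bit by bit (1 only where both bits are 1):
  1011010100010001110011101
& 1100000111001100001101010
= 1000000100000000000001000

0b1000000100000000000001000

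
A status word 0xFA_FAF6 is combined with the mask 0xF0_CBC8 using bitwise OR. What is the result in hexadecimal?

OR each hex digit independently (no carries):
  F|F=F, A|0=A, F|C=F, A|B=B, F|C=F, 6|8=E

0xFAFBFE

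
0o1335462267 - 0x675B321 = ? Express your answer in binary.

0b101000000001011000110010110

0o1335462267 = 0b1011011101100110010010110111 in binary.
0x675B321 = 0b110011101011011001100100001 in binary.
Subtract column by column in base 2:
  1-1 → 0
  1-0 → 1
  1-0 → 1
  0-0 → 0
  1-0 → 1
  1-1 → 0
  0-0 → 0
  1-0 → 1
  0-1 → 1 (borrow)
  0-1-1 → 0 (borrow)
  1-0-1 → 0
  0-0 → 0
  0-1 → 1 (borrow)
  1-1-1 → 1 (borrow)
  1-0-1 → 0
  0-1 → 1 (borrow)
  0-1-1 → 0 (borrow)
  1-0-1 → 0
  1-1 → 0
  0-0 → 0
  1-1 → 0
  1-1 → 0
  1-1 → 0
  0-0 → 0
  1-0 → 1
  1-1 → 0
  0-1 → 1 (borrow)
  1-0-1 → 0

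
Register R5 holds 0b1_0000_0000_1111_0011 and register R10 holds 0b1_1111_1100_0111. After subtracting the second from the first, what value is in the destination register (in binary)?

Subtract column by column in base 2:
  1-1 → 0
  1-1 → 0
  0-1 → 1 (borrow)
  0-0-1 → 1 (borrow)
  1-0-1 → 0
  1-0 → 1
  1-1 → 0
  1-1 → 0
  0-1 → 1 (borrow)
  0-1-1 → 0 (borrow)
  0-1-1 → 0 (borrow)
  0-1-1 → 0 (borrow)
  0-1-1 → 0 (borrow)
  0-0-1 → 1 (borrow)
  0-0-1 → 1 (borrow)
  0-0-1 → 1 (borrow)
  1-0-1 → 0

0b1110000100101100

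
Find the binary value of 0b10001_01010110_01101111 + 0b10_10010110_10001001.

Add column by column in base 2, right to left:
  1+1 = 0 carry 1
  1+0+1 = 0 carry 1
  1+0+1 = 0 carry 1
  1+1+1 = 1 carry 1
  0+0+1 = 1
  1+0 = 1
  1+0 = 1
  0+1 = 1
  0+0 = 0
  1+1 = 0 carry 1
  1+1+1 = 1 carry 1
  0+0+1 = 1
  1+1 = 0 carry 1
  0+0+1 = 1
  1+0 = 1
  0+1 = 1
  1+0 = 1
  0+1 = 1
  0+0 = 0
  0+0 = 0
  1+0 = 1

0b100111110110011111000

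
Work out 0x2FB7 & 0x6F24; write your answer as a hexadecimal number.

0x2F24

AND each hex digit independently (no carries):
  2&6=2, F&F=F, B&2=2, 7&4=4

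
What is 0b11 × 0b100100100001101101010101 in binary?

0b1101101100101000111111111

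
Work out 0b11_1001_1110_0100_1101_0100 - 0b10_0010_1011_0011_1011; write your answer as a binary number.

0b1101111011100110011001

Subtract column by column in base 2:
  0-1 → 1 (borrow)
  0-1-1 → 0 (borrow)
  1-0-1 → 0
  0-1 → 1 (borrow)
  1-1-1 → 1 (borrow)
  0-1-1 → 0 (borrow)
  1-0-1 → 0
  1-0 → 1
  0-1 → 1 (borrow)
  0-1-1 → 0 (borrow)
  1-0-1 → 0
  0-1 → 1 (borrow)
  0-0-1 → 1 (borrow)
  1-1-1 → 1 (borrow)
  1-0-1 → 0
  1-0 → 1
  1-0 → 1
  0-1 → 1 (borrow)
  0-0-1 → 1 (borrow)
  1-0-1 → 0
  1-0 → 1
  1-0 → 1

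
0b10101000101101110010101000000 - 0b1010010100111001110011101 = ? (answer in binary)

Subtract column by column in base 2:
  0-1 → 1 (borrow)
  0-0-1 → 1 (borrow)
  0-1-1 → 0 (borrow)
  0-1-1 → 0 (borrow)
  0-1-1 → 0 (borrow)
  0-0-1 → 1 (borrow)
  1-0-1 → 0
  0-1 → 1 (borrow)
  1-1-1 → 1 (borrow)
  0-1-1 → 0 (borrow)
  1-0-1 → 0
  0-0 → 0
  0-1 → 1 (borrow)
  1-1-1 → 1 (borrow)
  1-1-1 → 1 (borrow)
  1-0-1 → 0
  0-0 → 0
  1-1 → 0
  1-0 → 1
  0-1 → 1 (borrow)
  1-0-1 → 0
  0-0 → 0
  0-1 → 1 (borrow)
  0-0-1 → 1 (borrow)
  1-1-1 → 1 (borrow)
  0-0-1 → 1 (borrow)
  1-0-1 → 0
  0-0 → 0
  1-0 → 1

0b10011110011000111000110100011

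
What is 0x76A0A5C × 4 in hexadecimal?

Multiply each base-16 digit by 4, carrying:
  C×4 = 48 → write 0 carry 3
  5×4+3 = 23 → write 7 carry 1
  A×4+1 = 41 → write 9 carry 2
  0×4+2 = 2 → write 2
  A×4 = 40 → write 8 carry 2
  6×4+2 = 26 → write A carry 1
  7×4+1 = 29 → write D carry 1
  remaining carry: 1

0x1DA82970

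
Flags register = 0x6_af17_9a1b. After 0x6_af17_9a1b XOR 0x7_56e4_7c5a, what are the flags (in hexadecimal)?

0x1f9f3e641

XOR each hex digit independently (no carries):
  6^7=1, a^5=f, f^6=9, 1^e=f, 7^4=3, 9^7=e, a^c=6, 1^5=4, b^a=1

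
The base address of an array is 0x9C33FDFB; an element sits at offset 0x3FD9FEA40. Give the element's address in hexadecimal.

0x499D3E83B

Add column by column in base 16, right to left:
  B+0 = B
  F+4 = 3 carry 1
  D+A+1 = 8 carry 1
  F+E+1 = E carry 1
  3+F+1 = 3 carry 1
  3+9+1 = D
  C+D = 9 carry 1
  9+F+1 = 9 carry 1
  0+3+1 = 4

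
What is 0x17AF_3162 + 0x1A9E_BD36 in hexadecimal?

Add column by column in base 16, right to left:
  2+6 = 8
  6+3 = 9
  1+D = E
  3+B = E
  F+E = D carry 1
  A+9+1 = 4 carry 1
  7+A+1 = 2 carry 1
  1+1+1 = 3

0x324DEE98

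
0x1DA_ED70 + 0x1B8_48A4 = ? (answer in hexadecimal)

Add column by column in base 16, right to left:
  0+4 = 4
  7+A = 1 carry 1
  D+8+1 = 6 carry 1
  E+4+1 = 3 carry 1
  A+8+1 = 3 carry 1
  D+B+1 = 9 carry 1
  1+1+1 = 3

0x3933614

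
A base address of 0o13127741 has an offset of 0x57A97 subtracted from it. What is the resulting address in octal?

0o11632512

0x57A97 = 0o1275227 in octal.
Subtract column by column in base 8:
  1-7 → 2 (borrow)
  4-2-1 → 1
  7-2 → 5
  7-5 → 2
  2-7 → 3 (borrow)
  1-2-1 → 6 (borrow)
  3-1-1 → 1
  1-0 → 1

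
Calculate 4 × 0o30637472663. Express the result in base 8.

0o143176353314

Multiply each base-8 digit by 4, carrying:
  3×4 = 12 → write 4 carry 1
  6×4+1 = 25 → write 1 carry 3
  6×4+3 = 27 → write 3 carry 3
  2×4+3 = 11 → write 3 carry 1
  7×4+1 = 29 → write 5 carry 3
  4×4+3 = 19 → write 3 carry 2
  7×4+2 = 30 → write 6 carry 3
  3×4+3 = 15 → write 7 carry 1
  6×4+1 = 25 → write 1 carry 3
  0×4+3 = 3 → write 3
  3×4 = 12 → write 4 carry 1
  remaining carry: 1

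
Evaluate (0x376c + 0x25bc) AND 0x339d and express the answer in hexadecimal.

Add column by column in base 16, right to left:
  c+c = 8 carry 1
  6+b+1 = 2 carry 1
  7+5+1 = d
  3+2 = 5
Sum = 0x5d28; now AND with 0x339d:
  5&3=1, d&3=1, 2&9=0, 8&d=8

0x1108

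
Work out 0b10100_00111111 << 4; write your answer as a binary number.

0b10100001111110000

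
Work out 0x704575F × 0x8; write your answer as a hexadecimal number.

0x3822BAF8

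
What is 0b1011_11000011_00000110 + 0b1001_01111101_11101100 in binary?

0b101010100000011110010

Add column by column in base 2, right to left:
  0+0 = 0
  1+0 = 1
  1+1 = 0 carry 1
  0+1+1 = 0 carry 1
  0+0+1 = 1
  0+1 = 1
  0+1 = 1
  0+1 = 1
  1+1 = 0 carry 1
  1+0+1 = 0 carry 1
  0+1+1 = 0 carry 1
  0+1+1 = 0 carry 1
  0+1+1 = 0 carry 1
  0+1+1 = 0 carry 1
  1+1+1 = 1 carry 1
  1+0+1 = 0 carry 1
  1+1+1 = 1 carry 1
  1+0+1 = 0 carry 1
  0+0+1 = 1
  1+1 = 0 carry 1
  final carry 1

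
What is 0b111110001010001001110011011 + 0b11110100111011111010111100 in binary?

0b1011100110001101001001010111

Add column by column in base 2, right to left:
  1+0 = 1
  1+0 = 1
  0+1 = 1
  1+1 = 0 carry 1
  1+1+1 = 1 carry 1
  0+1+1 = 0 carry 1
  0+0+1 = 1
  1+1 = 0 carry 1
  1+0+1 = 0 carry 1
  1+1+1 = 1 carry 1
  0+1+1 = 0 carry 1
  0+1+1 = 0 carry 1
  1+1+1 = 1 carry 1
  0+1+1 = 0 carry 1
  0+0+1 = 1
  0+1 = 1
  1+1 = 0 carry 1
  0+1+1 = 0 carry 1
  1+0+1 = 0 carry 1
  0+0+1 = 1
  0+1 = 1
  0+0 = 0
  1+1 = 0 carry 1
  1+1+1 = 1 carry 1
  1+1+1 = 1 carry 1
  1+1+1 = 1 carry 1
  1+0+1 = 0 carry 1
  final carry 1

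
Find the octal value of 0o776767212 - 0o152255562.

0o624511430

Subtract column by column in base 8:
  2-2 → 0
  1-6 → 3 (borrow)
  2-5-1 → 4 (borrow)
  7-5-1 → 1
  6-5 → 1
  7-2 → 5
  6-2 → 4
  7-5 → 2
  7-1 → 6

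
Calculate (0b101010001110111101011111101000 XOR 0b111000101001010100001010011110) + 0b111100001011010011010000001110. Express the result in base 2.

First 0b101010001110111101011111101000 XOR 0b111000101001010100001010011110 = 0b010010100111101001010101110110.
Add column by column in base 2, right to left:
  0+0 = 0
  1+1 = 0 carry 1
  1+1+1 = 1 carry 1
  0+1+1 = 0 carry 1
  1+0+1 = 0 carry 1
  1+0+1 = 0 carry 1
  1+0+1 = 0 carry 1
  0+0+1 = 1
  1+0 = 1
  0+0 = 0
  1+1 = 0 carry 1
  0+0+1 = 1
  1+1 = 0 carry 1
  0+1+1 = 0 carry 1
  0+0+1 = 1
  1+0 = 1
  0+1 = 1
  1+0 = 1
  1+1 = 0 carry 1
  1+1+1 = 1 carry 1
  1+0+1 = 0 carry 1
  0+1+1 = 0 carry 1
  0+0+1 = 1
  1+0 = 1
  0+0 = 0
  1+0 = 1
  0+1 = 1
  0+1 = 1
  1+1 = 0 carry 1
  0+1+1 = 0 carry 1
  final carry 1

0b1001110110010111100100110000100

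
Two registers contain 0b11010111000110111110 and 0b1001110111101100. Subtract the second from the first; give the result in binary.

0b11001101001111010010

Subtract column by column in base 2:
  0-0 → 0
  1-0 → 1
  1-1 → 0
  1-1 → 0
  1-0 → 1
  1-1 → 0
  0-1 → 1 (borrow)
  1-1-1 → 1 (borrow)
  1-1-1 → 1 (borrow)
  0-0-1 → 1 (borrow)
  0-1-1 → 0 (borrow)
  0-1-1 → 0 (borrow)
  1-1-1 → 1 (borrow)
  1-0-1 → 0
  1-0 → 1
  0-1 → 1 (borrow)
  1-0-1 → 0
  0-0 → 0
  1-0 → 1
  1-0 → 1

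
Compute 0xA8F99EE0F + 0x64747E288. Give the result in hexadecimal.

Add column by column in base 16, right to left:
  F+8 = 7 carry 1
  0+8+1 = 9
  E+2 = 0 carry 1
  E+E+1 = D carry 1
  9+7+1 = 1 carry 1
  9+4+1 = E
  F+7 = 6 carry 1
  8+4+1 = D
  A+6 = 0 carry 1
  final carry 1

0x10D6E1D097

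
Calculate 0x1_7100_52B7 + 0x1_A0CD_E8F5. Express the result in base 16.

Add column by column in base 16, right to left:
  7+5 = C
  B+F = A carry 1
  2+8+1 = B
  5+E = 3 carry 1
  0+D+1 = E
  0+C = C
  1+0 = 1
  7+A = 1 carry 1
  1+1+1 = 3

0x311CE3BAC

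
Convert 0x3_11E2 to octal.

Expand each hex digit to 4 bits: 3=0011 1=0001 1=0001 E=1110 2=0010.
Group the bits in threes: 110 001 000 111 100 010 → 610742.

0o610742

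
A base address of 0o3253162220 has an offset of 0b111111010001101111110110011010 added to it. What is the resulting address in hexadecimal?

0o3253162220 = 0x1aace490 in hexadecimal.
0b111111010001101111110110011010 = 0x3f46fd9a in hexadecimal.
Add column by column in base 16, right to left:
  0+a = a
  9+9 = 2 carry 1
  4+d+1 = 2 carry 1
  e+f+1 = e carry 1
  c+6+1 = 3 carry 1
  a+4+1 = f
  a+f = 9 carry 1
  1+3+1 = 5

0x59f3e22a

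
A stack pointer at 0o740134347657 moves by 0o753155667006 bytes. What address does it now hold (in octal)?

Add column by column in base 8, right to left:
  7+6 = 5 carry 1
  5+0+1 = 6
  6+0 = 6
  7+7 = 6 carry 1
  4+6+1 = 3 carry 1
  3+6+1 = 2 carry 1
  4+5+1 = 2 carry 1
  3+5+1 = 1 carry 1
  1+1+1 = 3
  0+3 = 3
  4+5 = 1 carry 1
  7+7+1 = 7 carry 1
  final carry 1

0o1713312236665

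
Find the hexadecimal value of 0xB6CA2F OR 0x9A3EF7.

0xBEFEFF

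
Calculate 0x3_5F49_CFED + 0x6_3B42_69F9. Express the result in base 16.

Add column by column in base 16, right to left:
  D+9 = 6 carry 1
  E+F+1 = E carry 1
  F+9+1 = 9 carry 1
  C+6+1 = 3 carry 1
  9+2+1 = C
  4+4 = 8
  F+B = A carry 1
  5+3+1 = 9
  3+6 = 9

0x99A8C39E6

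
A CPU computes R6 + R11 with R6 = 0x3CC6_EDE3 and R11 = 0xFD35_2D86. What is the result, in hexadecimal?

Add column by column in base 16, right to left:
  3+6 = 9
  E+8 = 6 carry 1
  D+D+1 = B carry 1
  E+2+1 = 1 carry 1
  6+5+1 = C
  C+3 = F
  C+D = 9 carry 1
  3+F+1 = 3 carry 1
  final carry 1

0x139FC1B69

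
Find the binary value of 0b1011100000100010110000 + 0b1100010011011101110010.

Add column by column in base 2, right to left:
  0+0 = 0
  0+1 = 1
  0+0 = 0
  0+0 = 0
  1+1 = 0 carry 1
  1+1+1 = 1 carry 1
  0+1+1 = 0 carry 1
  1+0+1 = 0 carry 1
  0+1+1 = 0 carry 1
  0+1+1 = 0 carry 1
  0+1+1 = 0 carry 1
  1+0+1 = 0 carry 1
  0+1+1 = 0 carry 1
  0+1+1 = 0 carry 1
  0+0+1 = 1
  0+0 = 0
  0+1 = 1
  1+0 = 1
  1+0 = 1
  1+0 = 1
  0+1 = 1
  1+1 = 0 carry 1
  final carry 1

0b10111110100000000100010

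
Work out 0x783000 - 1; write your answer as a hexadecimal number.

0x782fff

The trailing 3 digits are 0, so subtracting 1 borrows through: they become F and the next digit up decrements.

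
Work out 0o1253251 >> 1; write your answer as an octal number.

1 bits is not a whole number of base-8 digits; in binary: 1010101011010101001 >> 1 = 101010101101010100.

0o525524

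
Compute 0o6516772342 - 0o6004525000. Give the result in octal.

Subtract column by column in base 8:
  2-0 → 2
  4-0 → 4
  3-0 → 3
  2-5 → 5 (borrow)
  7-2-1 → 4
  7-5 → 2
  6-4 → 2
  1-0 → 1
  5-0 → 5
  6-6 → 0

0o512245342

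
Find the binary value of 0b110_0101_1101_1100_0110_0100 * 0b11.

Multiply each base-2 digit by 3, carrying:
  0×3 = 0 → write 0
  0×3 = 0 → write 0
  1×3 = 3 → write 1 carry 1
  0×3+1 = 1 → write 1
  0×3 = 0 → write 0
  1×3 = 3 → write 1 carry 1
  1×3+1 = 4 → write 0 carry 2
  0×3+2 = 2 → write 0 carry 1
  0×3+1 = 1 → write 1
  0×3 = 0 → write 0
  1×3 = 3 → write 1 carry 1
  1×3+1 = 4 → write 0 carry 2
  1×3+2 = 5 → write 1 carry 2
  0×3+2 = 2 → write 0 carry 1
  1×3+1 = 4 → write 0 carry 2
  1×3+2 = 5 → write 1 carry 2
  1×3+2 = 5 → write 1 carry 2
  0×3+2 = 2 → write 0 carry 1
  1×3+1 = 4 → write 0 carry 2
  0×3+2 = 2 → write 0 carry 1
  0×3+1 = 1 → write 1
  1×3 = 3 → write 1 carry 1
  1×3+1 = 4 → write 0 carry 2
  remaining carry: 10

0b1001100011001010100101100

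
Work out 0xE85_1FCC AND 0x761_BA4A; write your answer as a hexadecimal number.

AND each hex digit independently (no carries):
  E&7=6, 8&6=0, 5&1=1, 1&B=1, F&A=A, C&4=4, C&A=8

0x6011A48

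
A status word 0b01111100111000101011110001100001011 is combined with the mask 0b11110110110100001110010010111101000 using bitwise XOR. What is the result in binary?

0b10001010001100100101100011011100011

XOR bit by bit (1 where the bits differ):
  01111100111000101011110001100001011
^ 11110110110100001110010010111101000
= 10001010001100100101100011011100011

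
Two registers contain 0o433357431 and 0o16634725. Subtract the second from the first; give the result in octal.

Subtract column by column in base 8:
  1-5 → 4 (borrow)
  3-2-1 → 0
  4-7 → 5 (borrow)
  7-4-1 → 2
  5-3 → 2
  3-6 → 5 (borrow)
  3-6-1 → 4 (borrow)
  3-1-1 → 1
  4-0 → 4

0o414522504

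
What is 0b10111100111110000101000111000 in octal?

Group the bits in threes: 010 111 100 111 110 000 101 000 111 000 → 2747605070.

0o2747605070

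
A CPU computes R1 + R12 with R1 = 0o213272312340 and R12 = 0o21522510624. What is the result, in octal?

0o235015023164

Add column by column in base 8, right to left:
  0+4 = 4
  4+2 = 6
  3+6 = 1 carry 1
  2+0+1 = 3
  1+1 = 2
  3+5 = 0 carry 1
  2+2+1 = 5
  7+2 = 1 carry 1
  2+5+1 = 0 carry 1
  3+1+1 = 5
  1+2 = 3
  2+0 = 2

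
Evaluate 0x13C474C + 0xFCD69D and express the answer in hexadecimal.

Add column by column in base 16, right to left:
  C+D = 9 carry 1
  4+9+1 = E
  7+6 = D
  4+D = 1 carry 1
  C+C+1 = 9 carry 1
  3+F+1 = 3 carry 1
  1+0+1 = 2

0x2391DE9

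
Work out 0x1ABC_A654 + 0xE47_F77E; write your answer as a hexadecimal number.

Add column by column in base 16, right to left:
  4+E = 2 carry 1
  5+7+1 = D
  6+7 = D
  A+F = 9 carry 1
  C+7+1 = 4 carry 1
  B+4+1 = 0 carry 1
  A+E+1 = 9 carry 1
  1+0+1 = 2

0x29049DD2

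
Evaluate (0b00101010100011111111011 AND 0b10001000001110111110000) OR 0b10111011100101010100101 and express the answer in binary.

0b00101010100011111111011 AND 0b10001000001110111110000 = 0b00001000000010111110000.
Then OR with 0b10111011100101010100101.

0b10111011100111111110101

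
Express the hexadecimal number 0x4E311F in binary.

Expand each hex digit to 4 bits: 4=0100 E=1110 3=0011 1=0001 1=0001 F=1111.

0b10011100011000100011111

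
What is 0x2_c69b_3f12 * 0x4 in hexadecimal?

0xb1a6cfc48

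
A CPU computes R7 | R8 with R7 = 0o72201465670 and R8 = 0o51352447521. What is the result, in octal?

0o73353467771

OR each oct digit independently (no carries):
  7|5=7, 2|1=3, 2|3=3, 0|5=5, 1|2=3, 4|4=4, 6|4=6, 5|7=7, 6|5=7, 7|2=7, 0|1=1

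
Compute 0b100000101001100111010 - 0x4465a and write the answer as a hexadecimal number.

0xc0ce0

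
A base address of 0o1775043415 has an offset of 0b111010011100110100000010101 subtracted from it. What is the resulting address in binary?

0o1775043415 = 0b1111111101000100011100001101 in binary.
Subtract column by column in base 2:
  1-1 → 0
  0-0 → 0
  1-1 → 0
  1-0 → 1
  0-1 → 1 (borrow)
  0-0-1 → 1 (borrow)
  0-0-1 → 1 (borrow)
  0-0-1 → 1 (borrow)
  1-0-1 → 0
  1-0 → 1
  1-0 → 1
  0-1 → 1 (borrow)
  0-0-1 → 1 (borrow)
  0-1-1 → 0 (borrow)
  1-1-1 → 1 (borrow)
  0-0-1 → 1 (borrow)
  0-0-1 → 1 (borrow)
  0-1-1 → 0 (borrow)
  1-1-1 → 1 (borrow)
  0-1-1 → 0 (borrow)
  1-0-1 → 0
  1-0 → 1
  1-1 → 0
  1-0 → 1
  1-1 → 0
  1-1 → 0
  1-1 → 0
  1-0 → 1

0b1000101001011101111011111000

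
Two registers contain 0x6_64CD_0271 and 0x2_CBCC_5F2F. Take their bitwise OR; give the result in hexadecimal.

0x6EFCD5F7F

OR each hex digit independently (no carries):
  6|2=6, 6|C=E, 4|B=F, C|C=C, D|C=D, 0|5=5, 2|F=F, 7|2=7, 1|F=F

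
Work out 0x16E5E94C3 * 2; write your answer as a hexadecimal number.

0x2DCBD2986

Multiply each base-16 digit by 2, carrying:
  3×2 = 6 → write 6
  C×2 = 24 → write 8 carry 1
  4×2+1 = 9 → write 9
  9×2 = 18 → write 2 carry 1
  E×2+1 = 29 → write D carry 1
  5×2+1 = 11 → write B
  E×2 = 28 → write C carry 1
  6×2+1 = 13 → write D
  1×2 = 2 → write 2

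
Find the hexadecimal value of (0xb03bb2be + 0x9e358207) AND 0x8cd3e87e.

0xc512044

Add column by column in base 16, right to left:
  e+7 = 5 carry 1
  b+0+1 = c
  2+2 = 4
  b+8 = 3 carry 1
  b+5+1 = 1 carry 1
  3+3+1 = 7
  0+e = e
  b+9 = 4 carry 1
  final carry 1
Sum = 0x14e7134c5; now AND with 0x8cd3e87e:
  1&0=0, 4&8=0, e&c=c, 7&d=5, 1&3=1, 3&e=2, 4&8=0, c&7=4, 5&e=4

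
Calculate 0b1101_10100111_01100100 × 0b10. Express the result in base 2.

0b110110100111011001000

Multiply each base-2 digit by 2, carrying:
  0×2 = 0 → write 0
  0×2 = 0 → write 0
  1×2 = 2 → write 0 carry 1
  0×2+1 = 1 → write 1
  0×2 = 0 → write 0
  1×2 = 2 → write 0 carry 1
  1×2+1 = 3 → write 1 carry 1
  0×2+1 = 1 → write 1
  1×2 = 2 → write 0 carry 1
  1×2+1 = 3 → write 1 carry 1
  1×2+1 = 3 → write 1 carry 1
  0×2+1 = 1 → write 1
  0×2 = 0 → write 0
  1×2 = 2 → write 0 carry 1
  0×2+1 = 1 → write 1
  1×2 = 2 → write 0 carry 1
  1×2+1 = 3 → write 1 carry 1
  0×2+1 = 1 → write 1
  1×2 = 2 → write 0 carry 1
  1×2+1 = 3 → write 1 carry 1
  remaining carry: 1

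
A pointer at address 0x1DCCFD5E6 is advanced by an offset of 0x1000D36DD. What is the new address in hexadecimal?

Add column by column in base 16, right to left:
  6+D = 3 carry 1
  E+D+1 = C carry 1
  5+6+1 = C
  D+3 = 0 carry 1
  F+D+1 = D carry 1
  C+0+1 = D
  C+0 = C
  D+0 = D
  1+1 = 2

0x2DCDD0CC3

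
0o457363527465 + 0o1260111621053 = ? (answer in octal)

0o1737475350540

Add column by column in base 8, right to left:
  5+3 = 0 carry 1
  6+5+1 = 4 carry 1
  4+0+1 = 5
  7+1 = 0 carry 1
  2+2+1 = 5
  5+6 = 3 carry 1
  3+1+1 = 5
  6+1 = 7
  3+1 = 4
  7+0 = 7
  5+6 = 3 carry 1
  4+2+1 = 7
  0+1 = 1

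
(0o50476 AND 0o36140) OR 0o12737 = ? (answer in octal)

0o12777

0o50476 AND 0o36140 = 0o10040.
Then OR with 0o12737.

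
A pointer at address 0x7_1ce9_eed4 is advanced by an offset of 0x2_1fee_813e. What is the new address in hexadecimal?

Add column by column in base 16, right to left:
  4+e = 2 carry 1
  d+3+1 = 1 carry 1
  e+1+1 = 0 carry 1
  e+8+1 = 7 carry 1
  9+e+1 = 8 carry 1
  e+e+1 = d carry 1
  c+f+1 = c carry 1
  1+1+1 = 3
  7+2 = 9

0x93cd87012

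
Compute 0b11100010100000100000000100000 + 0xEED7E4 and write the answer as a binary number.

0b11101001111110001100000000100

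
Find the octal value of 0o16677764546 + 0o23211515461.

0o42111502227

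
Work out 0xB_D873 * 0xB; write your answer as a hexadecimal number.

0x824CF1

Multiply each base-16 digit by 11, carrying:
  3×11 = 33 → write 1 carry 2
  7×11+2 = 79 → write F carry 4
  8×11+4 = 92 → write C carry 5
  D×11+5 = 148 → write 4 carry 9
  B×11+9 = 130 → write 2 carry 8
  remaining carry: 8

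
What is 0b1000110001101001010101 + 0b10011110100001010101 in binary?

Add column by column in base 2, right to left:
  1+1 = 0 carry 1
  0+0+1 = 1
  1+1 = 0 carry 1
  0+0+1 = 1
  1+1 = 0 carry 1
  0+0+1 = 1
  1+1 = 0 carry 1
  0+0+1 = 1
  0+0 = 0
  1+0 = 1
  0+0 = 0
  1+1 = 0 carry 1
  1+0+1 = 0 carry 1
  0+1+1 = 0 carry 1
  0+1+1 = 0 carry 1
  0+1+1 = 0 carry 1
  1+1+1 = 1 carry 1
  1+0+1 = 0 carry 1
  0+0+1 = 1
  0+1 = 1
  0+0 = 0
  1+0 = 1

0b1011010000001010101010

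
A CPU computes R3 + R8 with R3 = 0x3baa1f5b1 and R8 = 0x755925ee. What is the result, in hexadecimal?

Add column by column in base 16, right to left:
  1+e = f
  b+e = 9 carry 1
  5+5+1 = b
  f+2 = 1 carry 1
  1+9+1 = b
  a+5 = f
  a+5 = f
  b+7 = 2 carry 1
  3+0+1 = 4

0x42ffb1b9f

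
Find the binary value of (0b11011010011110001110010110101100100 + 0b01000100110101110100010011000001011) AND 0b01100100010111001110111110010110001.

0b100010100000010101000000100001

Add column by column in base 2, right to left:
  0+1 = 1
  0+1 = 1
  1+0 = 1
  0+1 = 1
  0+0 = 0
  1+0 = 1
  1+0 = 1
  0+0 = 0
  1+0 = 1
  0+1 = 1
  1+1 = 0 carry 1
  1+0+1 = 0 carry 1
  0+0+1 = 1
  1+1 = 0 carry 1
  0+0+1 = 1
  0+0 = 0
  1+0 = 1
  1+1 = 0 carry 1
  1+0+1 = 0 carry 1
  0+1+1 = 0 carry 1
  0+1+1 = 0 carry 1
  0+1+1 = 0 carry 1
  1+0+1 = 0 carry 1
  1+1+1 = 1 carry 1
  1+0+1 = 0 carry 1
  1+1+1 = 1 carry 1
  0+1+1 = 0 carry 1
  0+0+1 = 1
  1+0 = 1
  0+1 = 1
  1+0 = 1
  1+0 = 1
  0+0 = 0
  1+1 = 0 carry 1
  1+0+1 = 0 carry 1
  final carry 1
Sum = 0b100011111010100000010101001101101111; now AND with 0b01100100010111001110111110010110001:
  100011111010100000010101001101101111
& 001100100010111001110111110010110001
= 000000100010100000010101000000100001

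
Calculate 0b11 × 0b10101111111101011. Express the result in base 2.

Multiply each base-2 digit by 3, carrying:
  1×3 = 3 → write 1 carry 1
  1×3+1 = 4 → write 0 carry 2
  0×3+2 = 2 → write 0 carry 1
  1×3+1 = 4 → write 0 carry 2
  0×3+2 = 2 → write 0 carry 1
  1×3+1 = 4 → write 0 carry 2
  1×3+2 = 5 → write 1 carry 2
  1×3+2 = 5 → write 1 carry 2
  1×3+2 = 5 → write 1 carry 2
  1×3+2 = 5 → write 1 carry 2
  1×3+2 = 5 → write 1 carry 2
  1×3+2 = 5 → write 1 carry 2
  1×3+2 = 5 → write 1 carry 2
  0×3+2 = 2 → write 0 carry 1
  1×3+1 = 4 → write 0 carry 2
  0×3+2 = 2 → write 0 carry 1
  1×3+1 = 4 → write 0 carry 2
  remaining carry: 10

0b1000001111111000001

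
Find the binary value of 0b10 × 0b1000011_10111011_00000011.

0b100001110111011000000110

Multiply each base-2 digit by 2, carrying:
  1×2 = 2 → write 0 carry 1
  1×2+1 = 3 → write 1 carry 1
  0×2+1 = 1 → write 1
  0×2 = 0 → write 0
  0×2 = 0 → write 0
  0×2 = 0 → write 0
  0×2 = 0 → write 0
  0×2 = 0 → write 0
  1×2 = 2 → write 0 carry 1
  1×2+1 = 3 → write 1 carry 1
  0×2+1 = 1 → write 1
  1×2 = 2 → write 0 carry 1
  1×2+1 = 3 → write 1 carry 1
  1×2+1 = 3 → write 1 carry 1
  0×2+1 = 1 → write 1
  1×2 = 2 → write 0 carry 1
  1×2+1 = 3 → write 1 carry 1
  1×2+1 = 3 → write 1 carry 1
  0×2+1 = 1 → write 1
  0×2 = 0 → write 0
  0×2 = 0 → write 0
  0×2 = 0 → write 0
  1×2 = 2 → write 0 carry 1
  remaining carry: 1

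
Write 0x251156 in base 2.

0b1001010001000101010110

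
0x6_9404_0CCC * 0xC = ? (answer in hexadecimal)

0x4EF0309990

Multiply each base-16 digit by 12, carrying:
  C×12 = 144 → write 0 carry 9
  C×12+9 = 153 → write 9 carry 9
  C×12+9 = 153 → write 9 carry 9
  0×12+9 = 9 → write 9
  4×12 = 48 → write 0 carry 3
  0×12+3 = 3 → write 3
  4×12 = 48 → write 0 carry 3
  9×12+3 = 111 → write F carry 6
  6×12+6 = 78 → write E carry 4
  remaining carry: 4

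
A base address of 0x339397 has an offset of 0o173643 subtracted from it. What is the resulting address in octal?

0x339397 = 0o14711627 in octal.
Subtract column by column in base 8:
  7-3 → 4
  2-4 → 6 (borrow)
  6-6-1 → 7 (borrow)
  1-3-1 → 5 (borrow)
  1-7-1 → 1 (borrow)
  7-1-1 → 5
  4-0 → 4
  1-0 → 1

0o14515764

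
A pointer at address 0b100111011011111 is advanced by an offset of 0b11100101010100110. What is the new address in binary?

0b100001100110000101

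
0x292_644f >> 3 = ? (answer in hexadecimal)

3 bits is not a whole number of base-16 digits; in binary: 10100100100110010001001111 >> 3 = 10100100100110010001001.

0x524c89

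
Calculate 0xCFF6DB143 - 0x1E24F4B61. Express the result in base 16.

Subtract column by column in base 16:
  3-1 → 2
  4-6 → E (borrow)
  1-B-1 → 5 (borrow)
  B-4-1 → 6
  D-F → E (borrow)
  6-4-1 → 1
  F-2 → D
  F-E → 1
  C-1 → B

0xB1D1E65E2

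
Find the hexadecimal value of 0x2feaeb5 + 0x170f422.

0x46fa2d7

Add column by column in base 16, right to left:
  5+2 = 7
  b+2 = d
  e+4 = 2 carry 1
  a+f+1 = a carry 1
  e+0+1 = f
  f+7 = 6 carry 1
  2+1+1 = 4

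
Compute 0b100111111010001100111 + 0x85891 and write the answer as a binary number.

0x85891 = 0b10000101100010010001 in binary.
Add column by column in base 2, right to left:
  1+1 = 0 carry 1
  1+0+1 = 0 carry 1
  1+0+1 = 0 carry 1
  0+0+1 = 1
  0+1 = 1
  1+0 = 1
  1+0 = 1
  0+1 = 1
  0+0 = 0
  0+0 = 0
  1+0 = 1
  0+1 = 1
  1+1 = 0 carry 1
  1+0+1 = 0 carry 1
  1+1+1 = 1 carry 1
  1+0+1 = 0 carry 1
  1+0+1 = 0 carry 1
  1+0+1 = 0 carry 1
  0+0+1 = 1
  0+1 = 1
  1+0 = 1

0b111000100110011111000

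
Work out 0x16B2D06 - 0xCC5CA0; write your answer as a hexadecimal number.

Subtract column by column in base 16:
  6-0 → 6
  0-A → 6 (borrow)
  D-C-1 → 0
  2-5 → D (borrow)
  B-C-1 → E (borrow)
  6-C-1 → 9 (borrow)
  1-0-1 → 0

0x9ED066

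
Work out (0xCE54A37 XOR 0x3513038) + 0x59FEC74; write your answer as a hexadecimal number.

0x15546683

First 0xCE54A37 XOR 0x3513038 = 0xFB47A0F.
Add column by column in base 16, right to left:
  F+4 = 3 carry 1
  0+7+1 = 8
  A+C = 6 carry 1
  7+E+1 = 6 carry 1
  4+F+1 = 4 carry 1
  B+9+1 = 5 carry 1
  F+5+1 = 5 carry 1
  final carry 1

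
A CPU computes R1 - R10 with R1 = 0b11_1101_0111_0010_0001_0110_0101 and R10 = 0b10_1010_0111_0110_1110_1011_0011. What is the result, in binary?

Subtract column by column in base 2:
  1-1 → 0
  0-1 → 1 (borrow)
  1-0-1 → 0
  0-0 → 0
  0-1 → 1 (borrow)
  1-1-1 → 1 (borrow)
  1-0-1 → 0
  0-1 → 1 (borrow)
  1-0-1 → 0
  0-1 → 1 (borrow)
  0-1-1 → 0 (borrow)
  0-1-1 → 0 (borrow)
  0-0-1 → 1 (borrow)
  1-1-1 → 1 (borrow)
  0-1-1 → 0 (borrow)
  0-0-1 → 1 (borrow)
  1-1-1 → 1 (borrow)
  1-1-1 → 1 (borrow)
  1-1-1 → 1 (borrow)
  0-0-1 → 1 (borrow)
  1-0-1 → 0
  0-1 → 1 (borrow)
  1-0-1 → 0
  1-1 → 0
  1-0 → 1
  1-1 → 0

0b1001011111011001010110010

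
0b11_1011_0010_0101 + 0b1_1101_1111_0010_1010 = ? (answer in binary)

0b100001101001001111

Add column by column in base 2, right to left:
  1+0 = 1
  0+1 = 1
  1+0 = 1
  0+1 = 1
  0+0 = 0
  1+1 = 0 carry 1
  0+0+1 = 1
  0+0 = 0
  1+1 = 0 carry 1
  1+1+1 = 1 carry 1
  0+1+1 = 0 carry 1
  1+1+1 = 1 carry 1
  1+1+1 = 1 carry 1
  1+0+1 = 0 carry 1
  0+1+1 = 0 carry 1
  0+1+1 = 0 carry 1
  0+1+1 = 0 carry 1
  final carry 1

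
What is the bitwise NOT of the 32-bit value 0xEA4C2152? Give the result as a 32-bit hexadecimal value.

Each hex digit d becomes F−d:
  E→1, A→5, 4→B, C→3, 2→D, 1→E, 5→A, 2→D

0x15B3DEAD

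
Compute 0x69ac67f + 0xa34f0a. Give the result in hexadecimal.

0x73e1589

Add column by column in base 16, right to left:
  f+a = 9 carry 1
  7+0+1 = 8
  6+f = 5 carry 1
  c+4+1 = 1 carry 1
  a+3+1 = e
  9+a = 3 carry 1
  6+0+1 = 7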